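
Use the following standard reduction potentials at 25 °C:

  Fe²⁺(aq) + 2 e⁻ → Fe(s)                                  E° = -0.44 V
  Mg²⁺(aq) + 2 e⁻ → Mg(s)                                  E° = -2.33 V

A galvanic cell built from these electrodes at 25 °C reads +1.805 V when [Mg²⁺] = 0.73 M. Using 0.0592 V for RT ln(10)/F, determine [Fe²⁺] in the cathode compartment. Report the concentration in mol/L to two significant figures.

0.00098 M

Fe²⁺/Fe is the cathode, Mg²⁺/Mg the anode: E°cell = +1.89 V, n = 2.
Overall reaction: Fe²⁺(aq) + Mg(s) → Fe(s) + Mg²⁺(aq); Q = [Mg²⁺]^1/[Fe²⁺]^1.
From E = E° − (0.0592/n) log Q: log Q = (E° − E)·n/0.0592 = (+1.89 − (+1.805))·2/0.0592 = 2.8716.
So 1·log[Fe²⁺] = 1·log(0.73) − log Q = -0.1367 − (2.8716) = -3.0083; [Fe²⁺] = 10^(-3.0083) ≈ 0.00098 M.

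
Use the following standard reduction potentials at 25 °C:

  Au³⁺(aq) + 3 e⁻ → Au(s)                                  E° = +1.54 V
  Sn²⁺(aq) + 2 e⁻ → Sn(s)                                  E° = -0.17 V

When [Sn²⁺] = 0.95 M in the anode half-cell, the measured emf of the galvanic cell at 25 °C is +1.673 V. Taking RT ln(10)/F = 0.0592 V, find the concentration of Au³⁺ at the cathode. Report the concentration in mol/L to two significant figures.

Au³⁺/Au is the cathode, Sn²⁺/Sn the anode: E°cell = +1.71 V, n = 6.
Overall reaction: 2 Au³⁺(aq) + 3 Sn(s) → 2 Au(s) + 3 Sn²⁺(aq); Q = [Sn²⁺]^3/[Au³⁺]^2.
From E = E° − (0.0592/n) log Q: log Q = (E° − E)·n/0.0592 = (+1.71 − (+1.673))·6/0.0592 = 3.7500.
So 2·log[Au³⁺] = 3·log(0.95) − log Q = -0.0668 − (3.7500) = -3.8168; log[Au³⁺] = -3.8168 / 2 = -1.9084; [Au³⁺] = 10^(-1.9084) ≈ 0.012 M.

0.012 M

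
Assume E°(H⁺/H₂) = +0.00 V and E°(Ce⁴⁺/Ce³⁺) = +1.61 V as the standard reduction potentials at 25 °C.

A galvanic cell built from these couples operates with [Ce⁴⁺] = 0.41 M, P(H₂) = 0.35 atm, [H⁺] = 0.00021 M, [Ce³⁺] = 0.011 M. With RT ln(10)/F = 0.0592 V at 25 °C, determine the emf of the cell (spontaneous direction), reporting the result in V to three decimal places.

Ce⁴⁺/Ce³⁺ is the cathode (higher E°), H⁺/H₂ the anode: E°cell = +1.61 − (+0.00) = +1.61 V, n = 2.
Overall: 2 Ce⁴⁺(aq) + H₂(g) → 2 Ce³⁺(aq) + 2 H⁺(aq)
Q = [Ce³⁺]^2·[H⁺]^2 / ([Ce⁴⁺]^2·P(H₂)); log Q = -10.042.
E = E° − (0.0592/n) log Q = +1.61 − (0.0592/2)(-10.042) = +1.907 V.

+1.907 V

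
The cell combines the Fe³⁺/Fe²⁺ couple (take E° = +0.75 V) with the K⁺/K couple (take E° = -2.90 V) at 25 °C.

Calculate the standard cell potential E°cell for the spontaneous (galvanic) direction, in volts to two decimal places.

The Fe³⁺/Fe²⁺ couple has the higher reduction potential, so it is the cathode; K⁺/K is oxidised at the anode.
E°cell = E°(cathode) − E°(anode) = (+0.75) − (-2.90) = +3.65 V.

+3.65 V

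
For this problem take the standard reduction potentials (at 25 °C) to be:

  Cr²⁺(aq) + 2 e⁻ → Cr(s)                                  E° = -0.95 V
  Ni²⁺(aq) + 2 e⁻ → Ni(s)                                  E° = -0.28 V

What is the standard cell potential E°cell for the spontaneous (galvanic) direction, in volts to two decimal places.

+0.67 V

The Ni²⁺/Ni couple has the higher reduction potential, so it is the cathode; Cr²⁺/Cr is oxidised at the anode.
E°cell = E°(cathode) − E°(anode) = (-0.28) − (-0.95) = +0.67 V.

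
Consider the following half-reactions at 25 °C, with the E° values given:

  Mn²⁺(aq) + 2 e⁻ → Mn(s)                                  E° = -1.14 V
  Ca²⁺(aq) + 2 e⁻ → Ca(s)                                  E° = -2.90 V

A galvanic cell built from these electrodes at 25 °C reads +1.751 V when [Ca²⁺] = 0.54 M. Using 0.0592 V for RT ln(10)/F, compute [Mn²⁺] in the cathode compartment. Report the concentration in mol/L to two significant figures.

0.27 M

Mn²⁺/Mn is the cathode, Ca²⁺/Ca the anode: E°cell = +1.76 V, n = 2.
Overall reaction: Mn²⁺(aq) + Ca(s) → Mn(s) + Ca²⁺(aq); Q = [Ca²⁺]^1/[Mn²⁺]^1.
From E = E° − (0.0592/n) log Q: log Q = (E° − E)·n/0.0592 = (+1.76 − (+1.751))·2/0.0592 = 0.3041.
So 1·log[Mn²⁺] = 1·log(0.54) − log Q = -0.2676 − (0.3041) = -0.5717; [Mn²⁺] = 10^(-0.5717) ≈ 0.27 M.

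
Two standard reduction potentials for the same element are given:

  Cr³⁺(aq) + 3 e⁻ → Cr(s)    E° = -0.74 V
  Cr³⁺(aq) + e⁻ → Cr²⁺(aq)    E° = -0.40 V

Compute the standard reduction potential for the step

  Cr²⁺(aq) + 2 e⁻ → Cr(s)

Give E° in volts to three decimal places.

Sequential free energies add, so n₃E°₃ = n₁E°₁ + n₂E°₂.
With n₃ = 3, and the known step contributing 1×(-0.40) V, the unknown satisfies 2·E° = 3×(-0.74) − 1×(-0.40) = -1.820.
E° = -1.820 / 2 = -0.910 V.

-0.910 V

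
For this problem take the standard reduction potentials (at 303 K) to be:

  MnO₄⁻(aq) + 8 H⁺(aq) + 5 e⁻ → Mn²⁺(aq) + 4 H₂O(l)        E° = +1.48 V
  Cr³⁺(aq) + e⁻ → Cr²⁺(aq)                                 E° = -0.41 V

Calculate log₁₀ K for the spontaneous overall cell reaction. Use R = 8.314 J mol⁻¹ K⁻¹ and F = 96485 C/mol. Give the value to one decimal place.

Cathode: MnO₄⁻/Mn²⁺; anode: Cr³⁺/Cr²⁺. E°cell = (+1.48) − (-0.41) = +1.89 V, with n = 5.
ΔG° = −nFE° = −RT ln K, so ln K = nFE°/(RT) = (5)(96485)(+1.89) / ((8.314)(303)) = 361.942.
log₁₀ K = 361.942 / ln 10 = 157.2.

157.2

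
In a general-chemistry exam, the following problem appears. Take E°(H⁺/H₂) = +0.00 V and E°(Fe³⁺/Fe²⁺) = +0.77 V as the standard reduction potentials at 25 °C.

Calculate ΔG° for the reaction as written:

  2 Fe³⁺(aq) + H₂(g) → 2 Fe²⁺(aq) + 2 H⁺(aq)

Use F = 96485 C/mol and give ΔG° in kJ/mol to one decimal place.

-148.6 kJ/mol

As written, Fe³⁺/Fe²⁺ is reduced (cathode) and H⁺/H₂ is oxidised (anode), so E°cell = (+0.77) − (+0.00) = +0.77 V.
Balancing electrons gives n = 2.
ΔG° = −nFE° = −(2)(96485)(+0.77) = -148,587 J = -148.6 kJ/mol.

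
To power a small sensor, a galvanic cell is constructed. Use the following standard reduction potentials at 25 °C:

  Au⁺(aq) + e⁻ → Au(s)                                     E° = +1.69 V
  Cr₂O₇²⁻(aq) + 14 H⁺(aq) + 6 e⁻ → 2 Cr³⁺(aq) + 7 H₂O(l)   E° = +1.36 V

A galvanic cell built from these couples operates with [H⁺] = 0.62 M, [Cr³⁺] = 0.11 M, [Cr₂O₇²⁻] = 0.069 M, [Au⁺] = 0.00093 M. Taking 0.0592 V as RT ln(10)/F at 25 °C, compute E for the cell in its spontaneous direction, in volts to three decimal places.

+0.172 V

Au⁺/Au is the cathode (higher E°), Cr₂O₇²⁻/Cr³⁺ the anode: E°cell = +1.69 − (+1.36) = +0.33 V, n = 6.
Overall: 6 Au⁺(aq) + 2 Cr³⁺(aq) + 7 H₂O(l) → 6 Au(s) + Cr₂O₇²⁻(aq) + 14 H⁺(aq)
Q = [Cr₂O₇²⁻]·[H⁺]^14 / ([Au⁺]^6·[Cr³⁺]^2); log Q = 16.039.
E = E° − (0.0592/n) log Q = +0.33 − (0.0592/6)(16.039) = +0.172 V.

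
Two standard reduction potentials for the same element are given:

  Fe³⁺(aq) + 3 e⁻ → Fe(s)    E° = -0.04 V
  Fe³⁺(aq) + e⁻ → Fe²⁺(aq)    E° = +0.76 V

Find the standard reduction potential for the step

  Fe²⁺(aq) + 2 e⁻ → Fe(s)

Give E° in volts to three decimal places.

-0.440 V

Sequential free energies add, so n₃E°₃ = n₁E°₁ + n₂E°₂.
With n₃ = 3, and the known step contributing 1×(+0.76) V, the unknown satisfies 2·E° = 3×(-0.04) − 1×(+0.76) = -0.880.
E° = -0.880 / 2 = -0.440 V.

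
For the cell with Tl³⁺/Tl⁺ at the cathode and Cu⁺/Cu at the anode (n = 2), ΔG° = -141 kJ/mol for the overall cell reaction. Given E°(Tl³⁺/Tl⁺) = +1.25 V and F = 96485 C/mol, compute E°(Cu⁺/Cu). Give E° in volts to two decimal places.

E°cell = −ΔG°/(nF) = −(-141×10³)/((2)(96485)) = +0.731 V.
Since Tl³⁺/Tl⁺ is the cathode and Cu⁺/Cu the anode, E°cell = E°(Tl³⁺/Tl⁺) − E°(Cu⁺/Cu).
So E°(Cu⁺/Cu) = E°(Tl³⁺/Tl⁺) − E°cell = (+1.25) − (+0.731) = +0.52 V.

+0.52 V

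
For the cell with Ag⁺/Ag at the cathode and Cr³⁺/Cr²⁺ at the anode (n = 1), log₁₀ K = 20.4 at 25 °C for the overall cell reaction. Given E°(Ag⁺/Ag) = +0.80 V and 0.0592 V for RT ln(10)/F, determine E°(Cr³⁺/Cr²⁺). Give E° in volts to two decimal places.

E°cell = (0.0592/n)·log K = (0.0592/1)(20.4) = +1.208 V.
Since Ag⁺/Ag is the cathode and Cr³⁺/Cr²⁺ the anode, E°cell = E°(Ag⁺/Ag) − E°(Cr³⁺/Cr²⁺).
So E°(Cr³⁺/Cr²⁺) = E°(Ag⁺/Ag) − E°cell = (+0.80) − (+1.208) = -0.41 V.

-0.41 V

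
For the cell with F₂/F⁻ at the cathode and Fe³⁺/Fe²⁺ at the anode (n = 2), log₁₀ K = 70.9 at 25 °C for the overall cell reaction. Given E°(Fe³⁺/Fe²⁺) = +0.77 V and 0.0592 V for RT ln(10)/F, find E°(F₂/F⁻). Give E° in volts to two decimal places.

+2.87 V

E°cell = (0.0592/n)·log K = (0.0592/2)(70.9) = +2.099 V.
Since F₂/F⁻ is the cathode and Fe³⁺/Fe²⁺ the anode, E°cell = E°(F₂/F⁻) − E°(Fe³⁺/Fe²⁺).
So E°(F₂/F⁻) = E°cell + E°(Fe³⁺/Fe²⁺) = +2.099 + (+0.77) = +2.87 V.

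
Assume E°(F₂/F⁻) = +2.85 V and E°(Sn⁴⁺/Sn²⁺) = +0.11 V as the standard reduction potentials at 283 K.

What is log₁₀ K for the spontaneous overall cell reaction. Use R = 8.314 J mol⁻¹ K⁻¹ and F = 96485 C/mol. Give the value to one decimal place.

97.6

Cathode: F₂/F⁻; anode: Sn⁴⁺/Sn²⁺. E°cell = (+2.85) − (+0.11) = +2.74 V, with n = 2.
ΔG° = −nFE° = −RT ln K, so ln K = nFE°/(RT) = (2)(96485)(+2.74) / ((8.314)(283)) = 224.721.
log₁₀ K = 224.721 / ln 10 = 97.6.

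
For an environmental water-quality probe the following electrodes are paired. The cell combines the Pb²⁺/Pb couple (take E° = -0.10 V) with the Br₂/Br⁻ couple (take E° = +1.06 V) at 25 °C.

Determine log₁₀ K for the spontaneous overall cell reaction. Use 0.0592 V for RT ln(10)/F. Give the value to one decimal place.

Cathode: Br₂/Br⁻; anode: Pb²⁺/Pb. E°cell = +1.16 V, n = 2.
log K = nE°cell / 0.0592 = (2)(+1.16) / 0.0592 = 39.2.

39.2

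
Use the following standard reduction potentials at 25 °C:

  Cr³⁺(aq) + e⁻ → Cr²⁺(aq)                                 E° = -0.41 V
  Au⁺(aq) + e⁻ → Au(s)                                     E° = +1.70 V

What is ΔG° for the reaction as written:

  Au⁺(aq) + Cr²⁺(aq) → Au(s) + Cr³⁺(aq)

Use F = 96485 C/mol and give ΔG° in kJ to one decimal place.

As written, Au⁺/Au is reduced (cathode) and Cr³⁺/Cr²⁺ is oxidised (anode), so E°cell = (+1.70) − (-0.41) = +2.11 V.
Balancing electrons gives n = 1.
ΔG° = −nFE° = −(1)(96485)(+2.11) = -203,583 J = -203.6 kJ.

-203.6 kJ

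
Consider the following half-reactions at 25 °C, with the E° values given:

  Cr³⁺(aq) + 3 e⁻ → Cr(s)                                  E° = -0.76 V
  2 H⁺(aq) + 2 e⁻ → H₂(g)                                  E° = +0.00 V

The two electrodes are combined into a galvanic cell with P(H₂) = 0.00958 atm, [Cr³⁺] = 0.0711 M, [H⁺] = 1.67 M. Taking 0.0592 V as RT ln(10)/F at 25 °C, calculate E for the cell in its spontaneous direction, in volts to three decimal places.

+0.856 V

H⁺/H₂ is the cathode (higher E°), Cr³⁺/Cr the anode: E°cell = +0.00 − (-0.76) = +0.76 V, n = 6.
Overall: 6 H⁺(aq) + 2 Cr(s) → 3 H₂(g) + 2 Cr³⁺(aq)
Q = P(H₂)^3·[Cr³⁺]^2 / ([H⁺]^6); log Q = -9.688.
E = E° − (0.0592/n) log Q = +0.76 − (0.0592/6)(-9.688) = +0.856 V.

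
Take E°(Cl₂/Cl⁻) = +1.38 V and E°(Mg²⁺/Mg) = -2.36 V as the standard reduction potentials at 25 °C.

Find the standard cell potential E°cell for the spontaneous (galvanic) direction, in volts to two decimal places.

The Cl₂/Cl⁻ couple has the higher reduction potential, so it is the cathode; Mg²⁺/Mg is oxidised at the anode.
E°cell = E°(cathode) − E°(anode) = (+1.38) − (-2.36) = +3.74 V.
Since E°cell > 0, the reaction is spontaneous under standard conditions.

+3.74 V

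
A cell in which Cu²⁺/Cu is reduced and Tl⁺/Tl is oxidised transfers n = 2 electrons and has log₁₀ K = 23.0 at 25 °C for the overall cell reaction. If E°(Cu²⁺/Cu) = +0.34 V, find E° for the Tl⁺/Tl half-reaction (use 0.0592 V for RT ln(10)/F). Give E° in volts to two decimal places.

-0.34 V

E°cell = (0.0592/n)·log K = (0.0592/2)(23.0) = +0.681 V.
Since Cu²⁺/Cu is the cathode and Tl⁺/Tl the anode, E°cell = E°(Cu²⁺/Cu) − E°(Tl⁺/Tl).
So E°(Tl⁺/Tl) = E°(Cu²⁺/Cu) − E°cell = (+0.34) − (+0.681) = -0.34 V.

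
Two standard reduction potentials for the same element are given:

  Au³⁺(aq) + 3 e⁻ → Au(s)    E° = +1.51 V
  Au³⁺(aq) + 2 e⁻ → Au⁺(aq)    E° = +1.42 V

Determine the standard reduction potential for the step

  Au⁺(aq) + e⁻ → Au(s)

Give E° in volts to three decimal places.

Sequential free energies add, so n₃E°₃ = n₁E°₁ + n₂E°₂.
With n₃ = 3, and the known step contributing 2×(+1.42) V, the unknown satisfies 1·E° = 3×(+1.51) − 2×(+1.42) = +1.690.
E° = +1.690 / 1 = +1.690 V.

+1.690 V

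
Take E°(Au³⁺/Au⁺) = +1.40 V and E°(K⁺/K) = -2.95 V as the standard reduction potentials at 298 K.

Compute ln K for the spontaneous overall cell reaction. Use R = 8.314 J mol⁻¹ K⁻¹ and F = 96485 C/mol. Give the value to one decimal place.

Cathode: Au³⁺/Au⁺; anode: K⁺/K. E°cell = (+1.40) − (-2.95) = +4.35 V, with n = 2.
ΔG° = −nFE° = −RT ln K, so ln K = nFE°/(RT) = (2)(96485)(+4.35) / ((8.314)(298)) = 338.807.

338.8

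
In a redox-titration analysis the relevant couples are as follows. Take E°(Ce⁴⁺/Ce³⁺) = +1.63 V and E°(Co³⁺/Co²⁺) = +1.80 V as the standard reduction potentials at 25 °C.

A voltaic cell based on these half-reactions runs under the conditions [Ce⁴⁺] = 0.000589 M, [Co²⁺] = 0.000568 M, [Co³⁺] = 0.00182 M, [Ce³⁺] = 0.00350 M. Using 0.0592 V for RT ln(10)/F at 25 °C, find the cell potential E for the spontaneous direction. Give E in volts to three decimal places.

Co³⁺/Co²⁺ is the cathode (higher E°), Ce⁴⁺/Ce³⁺ the anode: E°cell = +1.80 − (+1.63) = +0.17 V, n = 1.
Overall: Co³⁺(aq) + Ce³⁺(aq) → Co²⁺(aq) + Ce⁴⁺(aq)
Q = [Co²⁺]·[Ce⁴⁺] / ([Co³⁺]·[Ce³⁺]); log Q = -1.280.
E = E° − (0.0592/n) log Q = +0.17 − (0.0592/1)(-1.280) = +0.246 V.

+0.246 V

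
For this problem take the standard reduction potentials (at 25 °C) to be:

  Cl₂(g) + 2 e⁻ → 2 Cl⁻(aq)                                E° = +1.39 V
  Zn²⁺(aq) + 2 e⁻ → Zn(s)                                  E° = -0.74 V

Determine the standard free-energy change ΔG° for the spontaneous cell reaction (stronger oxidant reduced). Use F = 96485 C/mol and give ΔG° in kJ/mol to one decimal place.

-411.0 kJ/mol

Cl₂/Cl⁻ (E° = +1.39 V) is the cathode; Zn²⁺/Zn (E° = -0.74 V) is the anode, so E°cell = +2.13 V.
Balancing electrons gives n = 2 (lcm of 2 and 2).
ΔG° = −nFE° = −(2)(96485)(+2.13) = -411,026 J = -411.0 kJ/mol.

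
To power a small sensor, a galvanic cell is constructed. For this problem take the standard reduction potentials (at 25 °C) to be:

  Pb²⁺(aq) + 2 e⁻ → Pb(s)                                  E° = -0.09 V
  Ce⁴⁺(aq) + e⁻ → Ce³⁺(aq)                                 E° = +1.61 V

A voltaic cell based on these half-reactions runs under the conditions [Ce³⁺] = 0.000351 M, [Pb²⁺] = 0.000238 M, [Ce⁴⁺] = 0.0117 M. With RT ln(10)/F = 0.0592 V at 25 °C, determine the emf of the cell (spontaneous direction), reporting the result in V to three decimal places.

Ce⁴⁺/Ce³⁺ is the cathode (higher E°), Pb²⁺/Pb the anode: E°cell = +1.61 − (-0.09) = +1.70 V, n = 2.
Overall: 2 Ce⁴⁺(aq) + Pb(s) → 2 Ce³⁺(aq) + Pb²⁺(aq)
Q = [Ce³⁺]^2·[Pb²⁺] / ([Ce⁴⁺]^2); log Q = -6.669.
E = E° − (0.0592/n) log Q = +1.70 − (0.0592/2)(-6.669) = +1.897 V.

+1.897 V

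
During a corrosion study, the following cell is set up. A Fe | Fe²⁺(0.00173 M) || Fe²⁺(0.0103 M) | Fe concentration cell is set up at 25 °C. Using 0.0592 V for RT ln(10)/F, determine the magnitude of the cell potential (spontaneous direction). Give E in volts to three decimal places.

+0.023 V

For a concentration cell E°cell = 0. The 0.0103 M side is the cathode (reduction is favoured where [Fe²⁺] is higher).
With n = 2, E = −(0.0592/2) log([Fe²⁺]ₐₙ/[Fe²⁺]꜀ₐₜ) = −(0.0592/2) log(0.00173/0.0103) = −(0.0592/2)(-0.775) = +0.023 V.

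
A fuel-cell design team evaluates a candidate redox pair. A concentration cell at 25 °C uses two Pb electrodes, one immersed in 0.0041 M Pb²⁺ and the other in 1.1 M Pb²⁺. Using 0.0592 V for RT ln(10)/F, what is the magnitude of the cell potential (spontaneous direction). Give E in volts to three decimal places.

+0.072 V

For a concentration cell E°cell = 0. The 1.1 M side is the cathode (reduction is favoured where [Pb²⁺] is higher).
With n = 2, E = −(0.0592/2) log([Pb²⁺]ₐₙ/[Pb²⁺]꜀ₐₜ) = −(0.0592/2) log(0.0041/1.1) = −(0.0592/2)(-2.429) = +0.072 V.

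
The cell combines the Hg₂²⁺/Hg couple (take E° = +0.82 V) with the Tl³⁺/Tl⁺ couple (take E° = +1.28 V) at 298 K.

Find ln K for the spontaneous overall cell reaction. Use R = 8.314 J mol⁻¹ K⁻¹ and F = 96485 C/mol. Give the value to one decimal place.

Cathode: Tl³⁺/Tl⁺; anode: Hg₂²⁺/Hg. E°cell = (+1.28) − (+0.82) = +0.46 V, with n = 2.
ΔG° = −nFE° = −RT ln K, so ln K = nFE°/(RT) = (2)(96485)(+0.46) / ((8.314)(298)) = 35.828.

35.8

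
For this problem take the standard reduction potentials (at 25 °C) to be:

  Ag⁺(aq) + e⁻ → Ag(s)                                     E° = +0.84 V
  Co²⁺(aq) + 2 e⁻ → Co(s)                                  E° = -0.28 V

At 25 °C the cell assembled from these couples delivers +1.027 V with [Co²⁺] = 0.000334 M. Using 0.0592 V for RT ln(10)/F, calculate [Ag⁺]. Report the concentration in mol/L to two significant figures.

Ag⁺/Ag is the cathode, Co²⁺/Co the anode: E°cell = +1.12 V, n = 2.
Overall reaction: 2 Ag⁺(aq) + Co(s) → 2 Ag(s) + Co²⁺(aq); Q = [Co²⁺]^1/[Ag⁺]^2.
From E = E° − (0.0592/n) log Q: log Q = (E° − E)·n/0.0592 = (+1.12 − (+1.027))·2/0.0592 = 3.1419.
So 2·log[Ag⁺] = 1·log(0.000334) − log Q = -3.4763 − (3.1419) = -6.6182; log[Ag⁺] = -6.6182 / 2 = -3.3091; [Ag⁺] = 10^(-3.3091) ≈ 0.00049 M.

0.00049 M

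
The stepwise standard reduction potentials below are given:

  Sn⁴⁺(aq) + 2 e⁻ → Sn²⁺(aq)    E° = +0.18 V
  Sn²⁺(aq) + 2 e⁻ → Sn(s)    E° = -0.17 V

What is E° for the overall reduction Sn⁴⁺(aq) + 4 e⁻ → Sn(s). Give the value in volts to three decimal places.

Adding the free-energy changes (−nFE°) of the two steps gives −n₃FE°₃ = −n₁FE°₁ − n₂FE°₂.
E°₃ = (2×+0.18 + 2×-0.17) / 4 = (+0.020) / 4 = +0.005 V.

+0.005 V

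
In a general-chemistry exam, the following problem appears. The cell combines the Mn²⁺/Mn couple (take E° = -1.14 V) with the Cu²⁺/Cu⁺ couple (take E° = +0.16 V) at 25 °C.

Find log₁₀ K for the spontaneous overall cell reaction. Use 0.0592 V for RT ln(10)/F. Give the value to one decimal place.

43.9

Cathode: Cu²⁺/Cu⁺; anode: Mn²⁺/Mn. E°cell = +1.30 V, n = 2.
log K = nE°cell / 0.0592 = (2)(+1.30) / 0.0592 = 43.9.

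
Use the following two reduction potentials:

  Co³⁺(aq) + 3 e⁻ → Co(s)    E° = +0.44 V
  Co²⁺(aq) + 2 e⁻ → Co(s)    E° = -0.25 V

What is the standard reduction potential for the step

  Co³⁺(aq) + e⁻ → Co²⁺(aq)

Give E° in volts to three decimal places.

+1.820 V

Sequential free energies add, so n₃E°₃ = n₁E°₁ + n₂E°₂.
With n₃ = 3, and the known step contributing 2×(-0.25) V, the unknown satisfies 1·E° = 3×(+0.44) − 2×(-0.25) = +1.820.
E° = +1.820 / 1 = +1.820 V.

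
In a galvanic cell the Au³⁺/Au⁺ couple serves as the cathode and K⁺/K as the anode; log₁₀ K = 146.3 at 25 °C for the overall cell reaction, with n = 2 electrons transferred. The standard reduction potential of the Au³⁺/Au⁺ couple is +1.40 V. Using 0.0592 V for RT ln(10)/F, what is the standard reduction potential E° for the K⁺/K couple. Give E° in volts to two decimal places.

E°cell = (0.0592/n)·log K = (0.0592/2)(146.3) = +4.330 V.
Since Au³⁺/Au⁺ is the cathode and K⁺/K the anode, E°cell = E°(Au³⁺/Au⁺) − E°(K⁺/K).
So E°(K⁺/K) = E°(Au³⁺/Au⁺) − E°cell = (+1.40) − (+4.330) = -2.93 V.

-2.93 V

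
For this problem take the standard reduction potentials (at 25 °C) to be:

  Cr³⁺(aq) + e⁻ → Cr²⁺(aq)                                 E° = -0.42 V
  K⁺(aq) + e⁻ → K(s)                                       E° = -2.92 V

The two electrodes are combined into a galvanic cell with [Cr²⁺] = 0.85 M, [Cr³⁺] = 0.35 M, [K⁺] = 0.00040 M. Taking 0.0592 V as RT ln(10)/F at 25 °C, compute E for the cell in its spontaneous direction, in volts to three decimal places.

+2.678 V

Cr³⁺/Cr²⁺ is the cathode (higher E°), K⁺/K the anode: E°cell = -0.42 − (-2.92) = +2.50 V, n = 1.
Overall: Cr³⁺(aq) + K(s) → Cr²⁺(aq) + K⁺(aq)
Q = [Cr²⁺]·[K⁺] / ([Cr³⁺]); log Q = -3.013.
E = E° − (0.0592/n) log Q = +2.50 − (0.0592/1)(-3.013) = +2.678 V.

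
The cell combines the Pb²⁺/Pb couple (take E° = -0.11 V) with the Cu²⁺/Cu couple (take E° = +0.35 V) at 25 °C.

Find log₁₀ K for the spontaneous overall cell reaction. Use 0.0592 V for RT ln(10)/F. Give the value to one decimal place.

15.5

Cathode: Cu²⁺/Cu; anode: Pb²⁺/Pb. E°cell = +0.46 V, n = 2.
log K = nE°cell / 0.0592 = (2)(+0.46) / 0.0592 = 15.5.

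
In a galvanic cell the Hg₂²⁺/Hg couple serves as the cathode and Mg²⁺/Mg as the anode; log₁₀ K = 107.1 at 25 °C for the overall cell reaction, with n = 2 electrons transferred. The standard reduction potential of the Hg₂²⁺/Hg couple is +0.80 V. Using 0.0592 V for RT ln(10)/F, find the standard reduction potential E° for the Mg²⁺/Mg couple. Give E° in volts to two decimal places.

-2.37 V

E°cell = (0.0592/n)·log K = (0.0592/2)(107.1) = +3.170 V.
Since Hg₂²⁺/Hg is the cathode and Mg²⁺/Mg the anode, E°cell = E°(Hg₂²⁺/Hg) − E°(Mg²⁺/Mg).
So E°(Mg²⁺/Mg) = E°(Hg₂²⁺/Hg) − E°cell = (+0.80) − (+3.170) = -2.37 V.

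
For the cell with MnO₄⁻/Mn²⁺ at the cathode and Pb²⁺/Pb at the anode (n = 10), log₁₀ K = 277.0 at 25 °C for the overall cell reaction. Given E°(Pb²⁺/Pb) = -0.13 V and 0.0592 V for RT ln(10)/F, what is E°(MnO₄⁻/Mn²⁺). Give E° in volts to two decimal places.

+1.51 V

E°cell = (0.0592/n)·log K = (0.0592/10)(277.0) = +1.640 V.
Since MnO₄⁻/Mn²⁺ is the cathode and Pb²⁺/Pb the anode, E°cell = E°(MnO₄⁻/Mn²⁺) − E°(Pb²⁺/Pb).
So E°(MnO₄⁻/Mn²⁺) = E°cell + E°(Pb²⁺/Pb) = +1.640 + (-0.13) = +1.51 V.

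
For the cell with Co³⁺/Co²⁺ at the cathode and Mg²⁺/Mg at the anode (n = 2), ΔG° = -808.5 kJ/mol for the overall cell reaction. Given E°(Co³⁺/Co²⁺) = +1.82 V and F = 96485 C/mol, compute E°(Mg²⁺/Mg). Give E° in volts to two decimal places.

-2.37 V

E°cell = −ΔG°/(nF) = −(-808.5×10³)/((2)(96485)) = +4.190 V.
Since Co³⁺/Co²⁺ is the cathode and Mg²⁺/Mg the anode, E°cell = E°(Co³⁺/Co²⁺) − E°(Mg²⁺/Mg).
So E°(Mg²⁺/Mg) = E°(Co³⁺/Co²⁺) − E°cell = (+1.82) − (+4.190) = -2.37 V.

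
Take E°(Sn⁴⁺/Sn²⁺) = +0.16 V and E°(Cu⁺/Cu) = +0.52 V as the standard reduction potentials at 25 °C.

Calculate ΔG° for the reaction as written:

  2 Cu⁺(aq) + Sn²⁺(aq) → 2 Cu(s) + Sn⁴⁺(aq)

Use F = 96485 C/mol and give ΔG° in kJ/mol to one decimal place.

As written, Cu⁺/Cu is reduced (cathode) and Sn⁴⁺/Sn²⁺ is oxidised (anode), so E°cell = (+0.52) − (+0.16) = +0.36 V.
Balancing electrons gives n = 2.
ΔG° = −nFE° = −(2)(96485)(+0.36) = -69,469 J = -69.5 kJ/mol.

-69.5 kJ/mol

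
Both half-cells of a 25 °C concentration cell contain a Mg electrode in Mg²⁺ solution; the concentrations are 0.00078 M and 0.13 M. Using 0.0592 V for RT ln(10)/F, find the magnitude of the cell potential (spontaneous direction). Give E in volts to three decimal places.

+0.066 V

For a concentration cell E°cell = 0. The 0.13 M side is the cathode (reduction is favoured where [Mg²⁺] is higher).
With n = 2, E = −(0.0592/2) log([Mg²⁺]ₐₙ/[Mg²⁺]꜀ₐₜ) = −(0.0592/2) log(0.00078/0.13) = −(0.0592/2)(-2.222) = +0.066 V.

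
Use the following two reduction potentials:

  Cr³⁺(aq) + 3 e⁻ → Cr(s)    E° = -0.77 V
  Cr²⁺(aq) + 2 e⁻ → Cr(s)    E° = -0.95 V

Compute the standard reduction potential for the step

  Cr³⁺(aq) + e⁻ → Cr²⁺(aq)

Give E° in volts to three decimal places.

Sequential free energies add, so n₃E°₃ = n₁E°₁ + n₂E°₂.
With n₃ = 3, and the known step contributing 2×(-0.95) V, the unknown satisfies 1·E° = 3×(-0.77) − 2×(-0.95) = -0.410.
E° = -0.410 / 1 = -0.410 V.

-0.410 V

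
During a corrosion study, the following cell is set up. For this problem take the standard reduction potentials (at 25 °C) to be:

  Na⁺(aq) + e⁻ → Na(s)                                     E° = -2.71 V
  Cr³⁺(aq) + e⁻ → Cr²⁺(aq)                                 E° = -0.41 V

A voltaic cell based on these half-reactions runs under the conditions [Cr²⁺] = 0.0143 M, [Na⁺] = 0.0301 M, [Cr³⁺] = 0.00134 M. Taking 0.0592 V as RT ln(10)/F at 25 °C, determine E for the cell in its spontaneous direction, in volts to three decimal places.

+2.329 V

Cr³⁺/Cr²⁺ is the cathode (higher E°), Na⁺/Na the anode: E°cell = -0.41 − (-2.71) = +2.30 V, n = 1.
Overall: Cr³⁺(aq) + Na(s) → Cr²⁺(aq) + Na⁺(aq)
Q = [Cr²⁺]·[Na⁺] / ([Cr³⁺]); log Q = -0.493.
E = E° − (0.0592/n) log Q = +2.30 − (0.0592/1)(-0.493) = +2.329 V.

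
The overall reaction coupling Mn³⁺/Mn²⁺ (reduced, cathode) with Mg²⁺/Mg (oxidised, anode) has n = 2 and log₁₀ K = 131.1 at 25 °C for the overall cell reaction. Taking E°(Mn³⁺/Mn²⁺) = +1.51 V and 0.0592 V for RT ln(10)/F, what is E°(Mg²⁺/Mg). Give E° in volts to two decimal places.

E°cell = (0.0592/n)·log K = (0.0592/2)(131.1) = +3.881 V.
Since Mn³⁺/Mn²⁺ is the cathode and Mg²⁺/Mg the anode, E°cell = E°(Mn³⁺/Mn²⁺) − E°(Mg²⁺/Mg).
So E°(Mg²⁺/Mg) = E°(Mn³⁺/Mn²⁺) − E°cell = (+1.51) − (+3.881) = -2.37 V.

-2.37 V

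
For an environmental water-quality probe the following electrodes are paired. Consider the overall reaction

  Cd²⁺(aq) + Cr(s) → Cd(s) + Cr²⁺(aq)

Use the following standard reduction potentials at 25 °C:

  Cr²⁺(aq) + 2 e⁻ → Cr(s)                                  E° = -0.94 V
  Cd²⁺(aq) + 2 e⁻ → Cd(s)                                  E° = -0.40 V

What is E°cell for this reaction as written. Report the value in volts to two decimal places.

+0.54 V

The Cd²⁺/Cd couple has the higher reduction potential, so it is the cathode; Cr²⁺/Cr is oxidised at the anode.
E°cell = E°(cathode) − E°(anode) = (-0.40) − (-0.94) = +0.54 V.
Since E°cell > 0, the reaction is spontaneous under standard conditions.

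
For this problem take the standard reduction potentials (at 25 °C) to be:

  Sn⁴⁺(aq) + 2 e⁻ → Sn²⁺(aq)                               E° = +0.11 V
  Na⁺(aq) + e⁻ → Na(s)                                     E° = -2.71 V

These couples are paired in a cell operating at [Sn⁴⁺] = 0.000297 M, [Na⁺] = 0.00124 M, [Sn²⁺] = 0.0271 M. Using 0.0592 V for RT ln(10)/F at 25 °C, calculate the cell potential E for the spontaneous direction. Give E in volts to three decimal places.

Sn⁴⁺/Sn²⁺ is the cathode (higher E°), Na⁺/Na the anode: E°cell = +0.11 − (-2.71) = +2.82 V, n = 2.
Overall: Sn⁴⁺(aq) + 2 Na(s) → Sn²⁺(aq) + 2 Na⁺(aq)
Q = [Sn²⁺]·[Na⁺]^2 / ([Sn⁴⁺]); log Q = -3.853.
E = E° − (0.0592/n) log Q = +2.82 − (0.0592/2)(-3.853) = +2.934 V.

+2.934 V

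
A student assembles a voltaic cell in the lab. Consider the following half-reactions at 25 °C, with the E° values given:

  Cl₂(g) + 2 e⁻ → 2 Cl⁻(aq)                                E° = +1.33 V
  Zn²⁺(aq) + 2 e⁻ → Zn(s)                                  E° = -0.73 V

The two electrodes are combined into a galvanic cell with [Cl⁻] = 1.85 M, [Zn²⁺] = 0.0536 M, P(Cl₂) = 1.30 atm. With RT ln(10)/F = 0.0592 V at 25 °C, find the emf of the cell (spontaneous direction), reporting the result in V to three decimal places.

+2.085 V

Cl₂/Cl⁻ is the cathode (higher E°), Zn²⁺/Zn the anode: E°cell = +1.33 − (-0.73) = +2.06 V, n = 2.
Overall: Cl₂(g) + Zn(s) → 2 Cl⁻(aq) + Zn²⁺(aq)
Q = [Cl⁻]^2·[Zn²⁺] / (P(Cl₂)); log Q = -0.850.
E = E° − (0.0592/n) log Q = +2.06 − (0.0592/2)(-0.850) = +2.085 V.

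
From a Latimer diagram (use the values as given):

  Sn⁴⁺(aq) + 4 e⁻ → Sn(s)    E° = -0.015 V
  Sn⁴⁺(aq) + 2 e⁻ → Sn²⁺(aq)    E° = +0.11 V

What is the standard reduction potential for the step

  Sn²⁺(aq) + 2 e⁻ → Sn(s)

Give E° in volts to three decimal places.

-0.140 V

Sequential free energies add, so n₃E°₃ = n₁E°₁ + n₂E°₂.
With n₃ = 4, and the known step contributing 2×(+0.11) V, the unknown satisfies 2·E° = 4×(-0.015) − 2×(+0.11) = -0.280.
E° = -0.280 / 2 = -0.140 V.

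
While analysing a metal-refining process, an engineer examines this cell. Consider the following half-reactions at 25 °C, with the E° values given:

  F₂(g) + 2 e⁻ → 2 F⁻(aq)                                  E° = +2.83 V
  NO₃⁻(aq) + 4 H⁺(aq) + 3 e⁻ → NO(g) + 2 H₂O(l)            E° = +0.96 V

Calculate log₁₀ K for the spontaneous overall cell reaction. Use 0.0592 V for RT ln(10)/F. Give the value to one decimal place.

Cathode: F₂/F⁻; anode: NO₃⁻/NO. E°cell = +1.87 V, n = 6.
log K = nE°cell / 0.0592 = (6)(+1.87) / 0.0592 = 189.5.

189.5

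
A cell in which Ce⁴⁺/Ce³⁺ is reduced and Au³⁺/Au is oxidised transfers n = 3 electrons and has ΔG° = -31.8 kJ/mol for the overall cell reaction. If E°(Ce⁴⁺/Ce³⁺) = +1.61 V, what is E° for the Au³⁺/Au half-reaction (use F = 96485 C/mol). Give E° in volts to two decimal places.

+1.50 V

E°cell = −ΔG°/(nF) = −(-31.8×10³)/((3)(96485)) = +0.110 V.
Since Ce⁴⁺/Ce³⁺ is the cathode and Au³⁺/Au the anode, E°cell = E°(Ce⁴⁺/Ce³⁺) − E°(Au³⁺/Au).
So E°(Au³⁺/Au) = E°(Ce⁴⁺/Ce³⁺) − E°cell = (+1.61) − (+0.110) = +1.50 V.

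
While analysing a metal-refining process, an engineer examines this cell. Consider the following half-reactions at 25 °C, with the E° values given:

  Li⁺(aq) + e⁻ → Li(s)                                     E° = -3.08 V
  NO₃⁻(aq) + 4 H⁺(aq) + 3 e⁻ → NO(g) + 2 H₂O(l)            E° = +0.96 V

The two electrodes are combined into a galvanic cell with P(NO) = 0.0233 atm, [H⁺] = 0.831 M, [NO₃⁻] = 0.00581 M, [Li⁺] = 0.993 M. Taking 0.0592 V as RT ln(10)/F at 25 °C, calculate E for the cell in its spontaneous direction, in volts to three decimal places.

+4.022 V

NO₃⁻/NO is the cathode (higher E°), Li⁺/Li the anode: E°cell = +0.96 − (-3.08) = +4.04 V, n = 3.
Overall: NO₃⁻(aq) + 4 H⁺(aq) + 3 Li(s) → NO(g) + 2 H₂O(l) + 3 Li⁺(aq)
Q = P(NO)·[Li⁺]^3 / ([NO₃⁻]·[H⁺]^4); log Q = 0.916.
E = E° − (0.0592/n) log Q = +4.04 − (0.0592/3)(0.916) = +4.022 V.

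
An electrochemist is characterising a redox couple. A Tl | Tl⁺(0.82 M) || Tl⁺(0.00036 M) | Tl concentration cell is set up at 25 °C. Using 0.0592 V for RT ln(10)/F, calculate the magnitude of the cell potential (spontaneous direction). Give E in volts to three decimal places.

For a concentration cell E°cell = 0. The 0.82 M side is the cathode (reduction is favoured where [Tl⁺] is higher).
With n = 1, E = −(0.0592/1) log([Tl⁺]ₐₙ/[Tl⁺]꜀ₐₜ) = −(0.0592/1) log(0.00036/0.82) = −(0.0592/1)(-3.358) = +0.199 V.

+0.199 V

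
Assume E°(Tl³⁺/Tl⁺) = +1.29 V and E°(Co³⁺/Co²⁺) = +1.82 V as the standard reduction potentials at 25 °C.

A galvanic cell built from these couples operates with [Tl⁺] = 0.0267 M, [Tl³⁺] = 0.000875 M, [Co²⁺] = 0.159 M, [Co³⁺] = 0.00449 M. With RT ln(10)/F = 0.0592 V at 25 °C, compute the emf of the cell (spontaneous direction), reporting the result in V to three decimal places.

+0.482 V

Co³⁺/Co²⁺ is the cathode (higher E°), Tl³⁺/Tl⁺ the anode: E°cell = +1.82 − (+1.29) = +0.53 V, n = 2.
Overall: 2 Co³⁺(aq) + Tl⁺(aq) → 2 Co²⁺(aq) + Tl³⁺(aq)
Q = [Co²⁺]^2·[Tl³⁺] / ([Co³⁺]^2·[Tl⁺]); log Q = 1.614.
E = E° − (0.0592/n) log Q = +0.53 − (0.0592/2)(1.614) = +0.482 V.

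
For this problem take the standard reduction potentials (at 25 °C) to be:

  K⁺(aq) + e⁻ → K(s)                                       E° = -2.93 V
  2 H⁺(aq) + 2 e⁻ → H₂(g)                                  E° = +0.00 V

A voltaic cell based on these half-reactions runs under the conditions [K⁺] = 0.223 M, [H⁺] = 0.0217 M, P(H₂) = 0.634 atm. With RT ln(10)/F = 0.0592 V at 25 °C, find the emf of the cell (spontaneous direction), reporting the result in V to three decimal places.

H⁺/H₂ is the cathode (higher E°), K⁺/K the anode: E°cell = +0.00 − (-2.93) = +2.93 V, n = 2.
Overall: 2 H⁺(aq) + 2 K(s) → H₂(g) + 2 K⁺(aq)
Q = P(H₂)·[K⁺]^2 / ([H⁺]^2); log Q = 1.826.
E = E° − (0.0592/n) log Q = +2.93 − (0.0592/2)(1.826) = +2.876 V.

+2.876 V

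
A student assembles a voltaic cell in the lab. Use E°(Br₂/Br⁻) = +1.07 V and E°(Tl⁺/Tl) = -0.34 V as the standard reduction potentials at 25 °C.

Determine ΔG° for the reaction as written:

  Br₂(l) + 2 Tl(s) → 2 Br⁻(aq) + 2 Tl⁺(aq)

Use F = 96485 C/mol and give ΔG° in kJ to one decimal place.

-272.1 kJ

As written, Br₂/Br⁻ is reduced (cathode) and Tl⁺/Tl is oxidised (anode), so E°cell = (+1.07) − (-0.34) = +1.41 V.
Balancing electrons gives n = 2.
ΔG° = −nFE° = −(2)(96485)(+1.41) = -272,088 J = -272.1 kJ.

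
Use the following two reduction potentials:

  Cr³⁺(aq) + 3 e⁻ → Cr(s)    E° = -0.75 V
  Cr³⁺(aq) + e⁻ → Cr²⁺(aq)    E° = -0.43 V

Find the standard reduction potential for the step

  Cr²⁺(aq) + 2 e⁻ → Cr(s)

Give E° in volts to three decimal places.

Sequential free energies add, so n₃E°₃ = n₁E°₁ + n₂E°₂.
With n₃ = 3, and the known step contributing 1×(-0.43) V, the unknown satisfies 2·E° = 3×(-0.75) − 1×(-0.43) = -1.820.
E° = -1.820 / 2 = -0.910 V.

-0.910 V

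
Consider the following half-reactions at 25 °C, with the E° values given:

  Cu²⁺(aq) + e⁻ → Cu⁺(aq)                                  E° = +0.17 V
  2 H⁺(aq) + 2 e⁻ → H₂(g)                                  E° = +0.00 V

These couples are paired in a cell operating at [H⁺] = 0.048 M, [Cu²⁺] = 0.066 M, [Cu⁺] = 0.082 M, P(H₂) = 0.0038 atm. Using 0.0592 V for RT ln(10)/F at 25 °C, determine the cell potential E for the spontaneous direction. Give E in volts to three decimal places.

Cu²⁺/Cu⁺ is the cathode (higher E°), H⁺/H₂ the anode: E°cell = +0.17 − (+0.00) = +0.17 V, n = 2.
Overall: 2 Cu²⁺(aq) + H₂(g) → 2 Cu⁺(aq) + 2 H⁺(aq)
Q = [Cu⁺]^2·[H⁺]^2 / ([Cu²⁺]^2·P(H₂)); log Q = -0.029.
E = E° − (0.0592/n) log Q = +0.17 − (0.0592/2)(-0.029) = +0.171 V.

+0.171 V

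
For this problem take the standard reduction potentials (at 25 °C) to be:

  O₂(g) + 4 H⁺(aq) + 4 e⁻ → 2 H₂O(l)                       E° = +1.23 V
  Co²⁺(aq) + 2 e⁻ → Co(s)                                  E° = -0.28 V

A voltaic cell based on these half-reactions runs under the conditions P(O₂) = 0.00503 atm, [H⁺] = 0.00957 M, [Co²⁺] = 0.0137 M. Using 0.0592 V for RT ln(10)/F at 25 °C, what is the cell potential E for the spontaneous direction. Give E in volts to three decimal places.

+1.412 V

O₂/H₂O is the cathode (higher E°), Co²⁺/Co the anode: E°cell = +1.23 − (-0.28) = +1.51 V, n = 4.
Overall: O₂(g) + 4 H⁺(aq) + 2 Co(s) → 2 H₂O(l) + 2 Co²⁺(aq)
Q = [Co²⁺]^2 / (P(O₂)·[H⁺]^4); log Q = 6.648.
E = E° − (0.0592/n) log Q = +1.51 − (0.0592/4)(6.648) = +1.412 V.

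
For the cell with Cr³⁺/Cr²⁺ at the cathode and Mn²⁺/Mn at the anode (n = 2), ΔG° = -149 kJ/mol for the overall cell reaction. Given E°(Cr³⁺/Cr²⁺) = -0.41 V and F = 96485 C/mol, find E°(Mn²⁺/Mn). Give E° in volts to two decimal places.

E°cell = −ΔG°/(nF) = −(-149×10³)/((2)(96485)) = +0.772 V.
Since Cr³⁺/Cr²⁺ is the cathode and Mn²⁺/Mn the anode, E°cell = E°(Cr³⁺/Cr²⁺) − E°(Mn²⁺/Mn).
So E°(Mn²⁺/Mn) = E°(Cr³⁺/Cr²⁺) − E°cell = (-0.41) − (+0.772) = -1.18 V.

-1.18 V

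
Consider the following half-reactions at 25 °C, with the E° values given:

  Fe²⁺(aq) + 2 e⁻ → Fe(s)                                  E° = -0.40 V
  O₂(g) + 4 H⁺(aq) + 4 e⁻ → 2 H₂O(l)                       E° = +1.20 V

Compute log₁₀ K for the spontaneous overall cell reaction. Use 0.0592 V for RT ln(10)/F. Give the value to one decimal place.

108.1

Cathode: O₂/H₂O; anode: Fe²⁺/Fe. E°cell = +1.60 V, n = 4.
log K = nE°cell / 0.0592 = (4)(+1.60) / 0.0592 = 108.1.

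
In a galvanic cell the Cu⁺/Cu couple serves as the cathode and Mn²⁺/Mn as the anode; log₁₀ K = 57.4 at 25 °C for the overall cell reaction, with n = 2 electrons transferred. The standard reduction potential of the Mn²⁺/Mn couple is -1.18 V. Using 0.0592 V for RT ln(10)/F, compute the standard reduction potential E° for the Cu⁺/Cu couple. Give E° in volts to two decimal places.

E°cell = (0.0592/n)·log K = (0.0592/2)(57.4) = +1.699 V.
Since Cu⁺/Cu is the cathode and Mn²⁺/Mn the anode, E°cell = E°(Cu⁺/Cu) − E°(Mn²⁺/Mn).
So E°(Cu⁺/Cu) = E°cell + E°(Mn²⁺/Mn) = +1.699 + (-1.18) = +0.52 V.

+0.52 V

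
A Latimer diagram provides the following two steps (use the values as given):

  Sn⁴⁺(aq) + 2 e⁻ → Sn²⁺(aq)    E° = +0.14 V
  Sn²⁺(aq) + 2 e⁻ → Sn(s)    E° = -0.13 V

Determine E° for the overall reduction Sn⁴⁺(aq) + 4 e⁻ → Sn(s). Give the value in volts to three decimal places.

Since ΔG° = −nFE° is additive over sequential reductions, n₃E°₃ = n₁E°₁ + n₂E°₂.
E°₃ = (2×+0.14 + 2×-0.13) / 4 = (+0.020) / 4 = +0.005 V.

+0.005 V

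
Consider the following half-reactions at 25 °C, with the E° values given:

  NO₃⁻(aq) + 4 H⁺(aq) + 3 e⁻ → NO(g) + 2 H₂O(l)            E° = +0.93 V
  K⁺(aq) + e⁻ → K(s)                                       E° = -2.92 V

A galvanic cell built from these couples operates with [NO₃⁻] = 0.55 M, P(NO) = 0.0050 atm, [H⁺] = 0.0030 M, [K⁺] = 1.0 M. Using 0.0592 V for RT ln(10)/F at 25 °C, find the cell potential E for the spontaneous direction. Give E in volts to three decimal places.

+3.691 V

NO₃⁻/NO is the cathode (higher E°), K⁺/K the anode: E°cell = +0.93 − (-2.92) = +3.85 V, n = 3.
Overall: NO₃⁻(aq) + 4 H⁺(aq) + 3 K(s) → NO(g) + 2 H₂O(l) + 3 K⁺(aq)
Q = P(NO)·[K⁺]^3 / ([NO₃⁻]·[H⁺]^4); log Q = 8.050.
E = E° − (0.0592/n) log Q = +3.85 − (0.0592/3)(8.050) = +3.691 V.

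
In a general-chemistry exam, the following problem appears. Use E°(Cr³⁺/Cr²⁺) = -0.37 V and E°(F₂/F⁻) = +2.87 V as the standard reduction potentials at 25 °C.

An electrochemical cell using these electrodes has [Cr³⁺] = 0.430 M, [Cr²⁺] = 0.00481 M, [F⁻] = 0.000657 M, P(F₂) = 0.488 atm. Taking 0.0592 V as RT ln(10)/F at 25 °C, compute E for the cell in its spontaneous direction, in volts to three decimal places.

F₂/F⁻ is the cathode (higher E°), Cr³⁺/Cr²⁺ the anode: E°cell = +2.87 − (-0.37) = +3.24 V, n = 2.
Overall: F₂(g) + 2 Cr²⁺(aq) → 2 F⁻(aq) + 2 Cr³⁺(aq)
Q = [F⁻]^2·[Cr³⁺]^2 / (P(F₂)·[Cr²⁺]^2); log Q = -2.151.
E = E° − (0.0592/n) log Q = +3.24 − (0.0592/2)(-2.151) = +3.304 V.

+3.304 V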